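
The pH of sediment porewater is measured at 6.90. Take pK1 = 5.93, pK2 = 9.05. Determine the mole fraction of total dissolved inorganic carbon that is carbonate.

α₂ = 0.00635

α₂ = 1 / (1 + [H⁺]/K2 + [H⁺]²/(K1K2)) = 1 / (1 + 10^+2.15 + 10^+1.18)
   = 1 / (1 + 141.25 + 15.136) = 1/157.39 = 0.006354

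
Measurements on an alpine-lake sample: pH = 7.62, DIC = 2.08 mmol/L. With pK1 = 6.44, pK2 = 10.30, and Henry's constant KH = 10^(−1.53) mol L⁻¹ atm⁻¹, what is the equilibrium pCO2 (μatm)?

pCO2 = 4360 μatm

α₀ = 1 / (1 + K1/[H⁺] + K1K2/[H⁺]²) = 1 / (1 + 10^+1.18 + 10^-1.50)
   = 1 / (1 + 15.136 + 0.031623) = 1/16.167 = 0.06185
[CO2*] = α₀ × DIC = 0.06185 × 2.08 = 0.1287 mmol/L
pCO2 = [CO2*]/KH = 1.287×10^-4 / 2.951×10^-2 = 4360 μatm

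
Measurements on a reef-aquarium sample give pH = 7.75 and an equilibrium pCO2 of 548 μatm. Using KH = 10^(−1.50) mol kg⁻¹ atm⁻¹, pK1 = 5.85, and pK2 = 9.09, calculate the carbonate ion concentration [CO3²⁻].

[CO2*] = KH · pCO2 = 10^(−1.50) × 548×10^-6 = 1.733×10^-5 mol/kg
α₀ = 1/(1 + K1/[H⁺] + K1K2/[H⁺]²) = 1/(1 + 10^+1.90 + 10^+0.56) = 0.01190
DIC = [CO2*]/α₀ = 1.733×10^-5 / 0.01190 = 1.457 mmol/kg
[CO3²⁻] = α₂·DIC; α₂ = 0.04319, so [CO3²⁻] = 0.04319 × 1.457 = 0.0629 mmol/kg

[CO3²⁻] = 0.0629 mmol/kg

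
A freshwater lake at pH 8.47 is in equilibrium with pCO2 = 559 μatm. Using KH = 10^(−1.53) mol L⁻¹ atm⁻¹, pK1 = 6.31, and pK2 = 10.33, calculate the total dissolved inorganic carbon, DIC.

DIC = 2.43 mmol/L

[CO2*] = KH · pCO2 = 10^(−1.53) × 559×10^-6 = 1.650×10^-5 mol/L
α₀ = 1/(1 + K1/[H⁺] + K1K2/[H⁺]²) = 1/(1 + 10^+2.16 + 10^+0.30) = 0.006778
DIC = [CO2*]/α₀ = 1.650×10^-5 / 0.006778 = 2.43 mmol/L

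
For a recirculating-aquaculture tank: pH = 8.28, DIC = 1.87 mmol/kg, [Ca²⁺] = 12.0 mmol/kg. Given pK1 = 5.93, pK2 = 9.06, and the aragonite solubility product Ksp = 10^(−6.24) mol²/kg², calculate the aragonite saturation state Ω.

Ω = 5.53

α₂ = 1 / (1 + [H⁺]/K2 + [H⁺]²/(K1K2)) = 1 / (1 + 10^+0.78 + 10^-1.57)
   = 1 / (1 + 6.0256 + 0.026915) = 1/7.0525 = 0.1418
[CO3²⁻] = α₂ × DIC = 0.1418 × 1.87 = 0.2652 mmol/kg
Ksp = 10^(−6.24) = 5.754×10^-7
Ω = [Ca²⁺][CO3²⁻]/Ksp = (12.0×10^-3)(2.652×10^-4) / 5.754×10^-7 = 5.53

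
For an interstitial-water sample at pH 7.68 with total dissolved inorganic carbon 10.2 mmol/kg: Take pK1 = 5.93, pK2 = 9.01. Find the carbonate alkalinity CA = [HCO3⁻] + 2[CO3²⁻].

CA = 10.5 mmol/kg

CA = [HCO3⁻] + 2[CO3²⁻] = (α₁ + 2α₂)·DIC
At pH 7.68: [H⁺]/K1 = 10^-1.75 = 0.017783, K2/[H⁺] = 10^-1.33 = 0.046774
α₁ = 1/(1 + 0.017783 + 0.046774) = 1/1.0646 = 0.9394; α₂ = α₁·K2/[H⁺] = 0.04394
α₁ + 2α₂ = 1.0272
CA = 1.0272 × 10.2 = 10.5 mmol/kg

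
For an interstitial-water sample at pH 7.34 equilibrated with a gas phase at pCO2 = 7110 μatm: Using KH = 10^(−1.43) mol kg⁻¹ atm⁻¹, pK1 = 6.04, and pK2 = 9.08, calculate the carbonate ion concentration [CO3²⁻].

[CO3²⁻] = 0.0959 mmol/kg

[CO2*] = KH · pCO2 = 10^(−1.43) × 7110×10^-6 = 2.642×10^-4 mol/kg
α₀ = 1/(1 + K1/[H⁺] + K1K2/[H⁺]²) = 1/(1 + 10^+1.30 + 10^-0.44) = 0.04691
DIC = [CO2*]/α₀ = 2.642×10^-4 / 0.04691 = 5.631 mmol/kg
[CO3²⁻] = α₂·DIC; α₂ = 0.01703, so [CO3²⁻] = 0.01703 × 5.631 = 0.0959 mmol/kg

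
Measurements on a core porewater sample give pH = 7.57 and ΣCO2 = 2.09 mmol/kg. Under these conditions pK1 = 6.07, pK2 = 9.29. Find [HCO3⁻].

α₁ = 1 / (1 + [H⁺]/K1 + K2/[H⁺]) = 1 / (1 + 10^-1.50 + 10^-1.72)
   = 1 / (1 + 0.031623 + 0.019055) = 1/1.0507 = 0.9518
[HCO3⁻] = α₁ × DIC = 0.9518 × 2.09 = 1.99 mmol/kg

[HCO3⁻] = 1.99 mmol/kg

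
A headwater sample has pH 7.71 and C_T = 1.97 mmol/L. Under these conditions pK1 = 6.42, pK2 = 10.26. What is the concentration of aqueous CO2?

α₀ = 1 / (1 + K1/[H⁺] + K1K2/[H⁺]²) = 1 / (1 + 10^+1.29 + 10^-1.26)
   = 1 / (1 + 19.498 + 0.054954) = 1/20.553 = 0.04865
[CO2*] = α₀ × DIC = 0.04865 × 1.97 = 0.0958 mmol/L

[CO2*] = 0.0958 mmol/L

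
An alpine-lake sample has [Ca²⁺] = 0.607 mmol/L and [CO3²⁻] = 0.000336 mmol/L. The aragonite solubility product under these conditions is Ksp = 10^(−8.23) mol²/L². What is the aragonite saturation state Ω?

Ω = 0.0346

Ksp = 10^(−8.23) = 5.888×10^-9
Ω = [Ca²⁺][CO3²⁻]/Ksp = (0.607×10^-3)(0.000336×10^-3) / 5.888×10^-9 = 0.0346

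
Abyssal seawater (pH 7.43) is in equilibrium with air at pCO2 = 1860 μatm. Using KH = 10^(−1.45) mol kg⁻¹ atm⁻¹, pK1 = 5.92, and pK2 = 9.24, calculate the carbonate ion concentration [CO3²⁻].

[CO2*] = KH · pCO2 = 10^(−1.45) × 1860×10^-6 = 6.600×10^-5 mol/kg
α₀ = 1/(1 + K1/[H⁺] + K1K2/[H⁺]²) = 1/(1 + 10^+1.51 + 10^-0.30) = 0.02953
DIC = [CO2*]/α₀ = 6.600×10^-5 / 0.02953 = 2.235 mmol/kg
[CO3²⁻] = α₂·DIC; α₂ = 0.01480, so [CO3²⁻] = 0.01480 × 2.235 = 0.0331 mmol/kg

[CO3²⁻] = 0.0331 mmol/kg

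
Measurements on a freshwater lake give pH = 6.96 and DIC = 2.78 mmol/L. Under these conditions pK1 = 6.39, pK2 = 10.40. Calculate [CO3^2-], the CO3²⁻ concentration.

α₂ = 1 / (1 + [H⁺]/K2 + [H⁺]²/(K1K2)) = 1 / (1 + 10^+3.44 + 10^+2.87)
   = 1 / (1 + 2754.2 + 741.31) = 1/3496.5 = 0.0002860
[CO3²⁻] = α₂ × DIC = 0.0002860 × 2.78 = 0.000795 mmol/L = 0.795 μmol/L

[CO3²⁻] = 0.795 μmol/L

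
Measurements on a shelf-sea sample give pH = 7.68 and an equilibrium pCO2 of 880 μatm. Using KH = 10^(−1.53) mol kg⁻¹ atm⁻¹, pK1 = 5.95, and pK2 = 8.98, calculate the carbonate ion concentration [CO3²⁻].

[CO3²⁻] = 0.0699 mmol/kg

[CO2*] = KH · pCO2 = 10^(−1.53) × 880×10^-6 = 2.597×10^-5 mol/kg
α₀ = 1/(1 + K1/[H⁺] + K1K2/[H⁺]²) = 1/(1 + 10^+1.73 + 10^+0.43) = 0.01742
DIC = [CO2*]/α₀ = 2.597×10^-5 / 0.01742 = 1.491 mmol/kg
[CO3²⁻] = α₂·DIC; α₂ = 0.04690, so [CO3²⁻] = 0.04690 × 1.491 = 0.0699 mmol/kg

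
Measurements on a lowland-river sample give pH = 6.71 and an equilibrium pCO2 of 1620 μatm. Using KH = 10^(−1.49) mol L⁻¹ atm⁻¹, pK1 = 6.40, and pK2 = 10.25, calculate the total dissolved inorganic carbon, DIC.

DIC = 0.159 mmol/L

[CO2*] = KH · pCO2 = 10^(−1.49) × 1620×10^-6 = 5.242×10^-5 mol/L
α₀ = 1/(1 + K1/[H⁺] + K1K2/[H⁺]²) = 1/(1 + 10^+0.31 + 10^-3.23) = 0.3287
DIC = [CO2*]/α₀ = 5.242×10^-5 / 0.3287 = 0.159 mmol/L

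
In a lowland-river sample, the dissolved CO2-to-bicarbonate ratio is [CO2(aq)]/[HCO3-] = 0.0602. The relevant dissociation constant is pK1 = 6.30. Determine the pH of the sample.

pH = 7.52

From K1 = [H⁺][HCO3-]/[CO2(aq)]:  pH = pK1 − log₁₀([CO2(aq)]/[HCO3-])
log₁₀(0.0602) = -1.220
pH = 6.30 − (-1.220) = 7.52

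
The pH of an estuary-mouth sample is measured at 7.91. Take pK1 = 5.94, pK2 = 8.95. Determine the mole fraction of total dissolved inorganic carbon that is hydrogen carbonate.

α₁ = 0.908

α₁ = 1 / (1 + [H⁺]/K1 + K2/[H⁺]) = 1 / (1 + 10^-1.97 + 10^-1.04)
   = 1 / (1 + 0.010715 + 0.091201) = 1/1.1019 = 0.9075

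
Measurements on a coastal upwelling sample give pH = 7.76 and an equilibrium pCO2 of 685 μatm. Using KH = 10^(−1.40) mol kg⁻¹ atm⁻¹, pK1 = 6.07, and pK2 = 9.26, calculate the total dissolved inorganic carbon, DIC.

[CO2*] = KH · pCO2 = 10^(−1.40) × 685×10^-6 = 2.727×10^-5 mol/kg
α₀ = 1/(1 + K1/[H⁺] + K1K2/[H⁺]²) = 1/(1 + 10^+1.69 + 10^+0.19) = 0.01941
DIC = [CO2*]/α₀ = 2.727×10^-5 / 0.01941 = 1.41 mmol/kg

DIC = 1.41 mmol/kg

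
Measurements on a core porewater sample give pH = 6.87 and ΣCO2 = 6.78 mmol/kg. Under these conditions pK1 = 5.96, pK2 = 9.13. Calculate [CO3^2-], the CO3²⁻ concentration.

[CO3²⁻] = 0.0330 mmol/kg

α₂ = 1 / (1 + [H⁺]/K2 + [H⁺]²/(K1K2)) = 1 / (1 + 10^+2.26 + 10^+1.35)
   = 1 / (1 + 181.97 + 22.387) = 1/205.36 = 0.004870
[CO3²⁻] = α₂ × DIC = 0.004870 × 6.78 = 0.0330 mmol/kg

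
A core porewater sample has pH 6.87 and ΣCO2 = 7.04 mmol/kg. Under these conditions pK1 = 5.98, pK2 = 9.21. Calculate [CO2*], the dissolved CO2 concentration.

α₀ = 1 / (1 + K1/[H⁺] + K1K2/[H⁺]²) = 1 / (1 + 10^+0.89 + 10^-1.45)
   = 1 / (1 + 7.7625 + 0.035481) = 1/8.7980 = 0.1137
[CO2*] = α₀ × DIC = 0.1137 × 7.04 = 0.800 mmol/kg

[CO2*] = 0.800 mmol/kg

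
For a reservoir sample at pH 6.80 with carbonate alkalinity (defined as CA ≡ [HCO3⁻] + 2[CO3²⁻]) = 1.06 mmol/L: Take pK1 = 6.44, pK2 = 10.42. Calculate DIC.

DIC = 1.52 mmol/L

CA = [HCO3⁻] + 2[CO3²⁻] = (α₁ + 2α₂)·DIC
At pH 6.80: [H⁺]/K1 = 10^-0.36 = 0.43652, K2/[H⁺] = 10^-3.62 = 0.00023988
α₁ = 1/(1 + 0.43652 + 0.00023988) = 1/1.4368 = 0.6960; α₂ = α₁·K2/[H⁺] = 0.0001670
α₁ + 2α₂ = 0.6963
DIC = CA / (α₁ + 2α₂) = 1.06 / 0.6963 = 1.52 mmol/L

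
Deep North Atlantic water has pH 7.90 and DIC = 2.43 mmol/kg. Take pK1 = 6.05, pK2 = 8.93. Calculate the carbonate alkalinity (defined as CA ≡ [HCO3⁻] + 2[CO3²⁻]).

CA = 2.60 mmol/kg

CA = [HCO3⁻] + 2[CO3²⁻] = (α₁ + 2α₂)·DIC
At pH 7.90: [H⁺]/K1 = 10^-1.85 = 0.014125, K2/[H⁺] = 10^-1.03 = 0.093325
α₁ = 1/(1 + 0.014125 + 0.093325) = 1/1.1075 = 0.9030; α₂ = α₁·K2/[H⁺] = 0.08427
α₁ + 2α₂ = 1.0715
CA = 1.0715 × 2.43 = 2.60 mmol/kg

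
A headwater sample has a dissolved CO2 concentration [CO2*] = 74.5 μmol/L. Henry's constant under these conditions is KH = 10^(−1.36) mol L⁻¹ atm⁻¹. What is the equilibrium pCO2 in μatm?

pCO2 = 1710 μatm

KH = 10^(−1.36) = 4.365×10^-2 mol L⁻¹ atm⁻¹
pCO2 = [CO2*]/KH = 74.5×10^-6 / 4.365×10^-2 = 1.71×10^-3 atm = 1710 μatm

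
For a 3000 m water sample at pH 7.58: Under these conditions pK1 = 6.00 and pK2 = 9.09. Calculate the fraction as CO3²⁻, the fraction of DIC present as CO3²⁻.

α₂ = 1 / (1 + [H⁺]/K2 + [H⁺]²/(K1K2)) = 1 / (1 + 10^+1.51 + 10^-0.07)
   = 1 / (1 + 32.359 + 0.85114) = 1/34.211 = 0.02923

α₂ = 0.0292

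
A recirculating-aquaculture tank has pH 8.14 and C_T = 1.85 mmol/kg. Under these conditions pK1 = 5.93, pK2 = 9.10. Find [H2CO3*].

α₀ = 1 / (1 + K1/[H⁺] + K1K2/[H⁺]²) = 1 / (1 + 10^+2.21 + 10^+1.25)
   = 1 / (1 + 162.18 + 17.783) = 1/180.96 = 0.005526
[CO2*] = α₀ × DIC = 0.005526 × 1.85 = 0.0102 mmol/kg = 10.2 μmol/kg

[CO2*] = 10.2 μmol/kg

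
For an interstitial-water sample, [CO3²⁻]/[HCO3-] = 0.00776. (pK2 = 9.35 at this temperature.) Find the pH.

pH = 7.24

From K2 = [H⁺][CO3²⁻]/[HCO3-]:  pH = pK2 + log₁₀([CO3²⁻]/[HCO3-])
log₁₀(0.00776) = -2.110
pH = 9.35 + (-2.110) = 7.24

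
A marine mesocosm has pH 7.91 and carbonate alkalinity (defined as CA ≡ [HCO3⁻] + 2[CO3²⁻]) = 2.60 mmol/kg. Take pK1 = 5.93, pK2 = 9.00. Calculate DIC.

CA = [HCO3⁻] + 2[CO3²⁻] = (α₁ + 2α₂)·DIC
At pH 7.91: [H⁺]/K1 = 10^-1.98 = 0.010471, K2/[H⁺] = 10^-1.09 = 0.081283
α₁ = 1/(1 + 0.010471 + 0.081283) = 1/1.0918 = 0.9160; α₂ = α₁·K2/[H⁺] = 0.07445
α₁ + 2α₂ = 1.0649
DIC = CA / (α₁ + 2α₂) = 2.60 / 1.0649 = 2.44 mmol/kg

DIC = 2.44 mmol/kg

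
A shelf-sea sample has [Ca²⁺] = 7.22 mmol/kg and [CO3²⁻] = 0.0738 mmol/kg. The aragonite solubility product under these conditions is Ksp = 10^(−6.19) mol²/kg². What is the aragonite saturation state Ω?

Ksp = 10^(−6.19) = 6.457×10^-7
Ω = [Ca²⁺][CO3²⁻]/Ksp = (7.22×10^-3)(0.0738×10^-3) / 6.457×10^-7 = 0.825

Ω = 0.825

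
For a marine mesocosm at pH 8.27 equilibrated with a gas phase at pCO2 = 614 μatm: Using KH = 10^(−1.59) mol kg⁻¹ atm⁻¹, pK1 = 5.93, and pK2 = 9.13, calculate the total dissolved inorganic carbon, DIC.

[CO2*] = KH · pCO2 = 10^(−1.59) × 614×10^-6 = 1.578×10^-5 mol/kg
α₀ = 1/(1 + K1/[H⁺] + K1K2/[H⁺]²) = 1/(1 + 10^+2.34 + 10^+1.48) = 0.004000
DIC = [CO2*]/α₀ = 1.578×10^-5 / 0.004000 = 3.95 mmol/kg

DIC = 3.95 mmol/kg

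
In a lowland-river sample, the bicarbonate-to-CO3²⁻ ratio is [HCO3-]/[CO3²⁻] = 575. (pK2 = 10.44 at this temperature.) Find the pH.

pH = 7.68

From K2 = [H⁺][CO3²⁻]/[HCO3-]:  pH = pK2 − log₁₀([HCO3-]/[CO3²⁻])
log₁₀(575) = +2.760
pH = 10.44 − (+2.760) = 7.68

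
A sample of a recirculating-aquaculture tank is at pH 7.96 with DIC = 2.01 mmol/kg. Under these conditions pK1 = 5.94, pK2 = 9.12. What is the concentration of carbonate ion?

[CO3²⁻] = 0.129 mmol/kg

α₂ = 1 / (1 + [H⁺]/K2 + [H⁺]²/(K1K2)) = 1 / (1 + 10^+1.16 + 10^-0.86)
   = 1 / (1 + 14.454 + 0.13804) = 1/15.592 = 0.06413
[CO3²⁻] = α₂ × DIC = 0.06413 × 2.01 = 0.129 mmol/kg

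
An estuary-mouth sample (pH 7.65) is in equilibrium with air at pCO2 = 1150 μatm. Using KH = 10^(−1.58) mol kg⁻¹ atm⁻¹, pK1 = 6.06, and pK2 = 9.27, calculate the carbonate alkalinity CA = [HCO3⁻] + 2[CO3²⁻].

CA = 1.23 mmol/kg

[CO2*] = KH · pCO2 = 10^(−1.58) × 1150×10^-6 = 3.025×10^-5 mol/kg
α₀ = 1/(1 + K1/[H⁺] + K1K2/[H⁺]²) = 1/(1 + 10^+1.59 + 10^-0.03) = 0.02449
DIC = [CO2*]/α₀ = 3.025×10^-5 / 0.02449 = 1.235 mmol/kg
CA = (α₁ + 2α₂)·DIC = (0.9527 + 2×0.02285) × 1.235 = 1.23 mmol/kg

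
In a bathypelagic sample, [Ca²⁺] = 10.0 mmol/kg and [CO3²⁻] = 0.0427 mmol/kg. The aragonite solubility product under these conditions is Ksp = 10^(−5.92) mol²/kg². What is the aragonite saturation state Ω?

Ksp = 10^(−5.92) = 1.202×10^-6
Ω = [Ca²⁺][CO3²⁻]/Ksp = (10.0×10^-3)(0.0427×10^-3) / 1.202×10^-6 = 0.355

Ω = 0.355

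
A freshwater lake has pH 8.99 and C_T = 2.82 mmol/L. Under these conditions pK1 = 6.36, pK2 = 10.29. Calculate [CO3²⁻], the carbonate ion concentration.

[CO3²⁻] = 0.134 mmol/L

α₂ = 1 / (1 + [H⁺]/K2 + [H⁺]²/(K1K2)) = 1 / (1 + 10^+1.30 + 10^-1.33)
   = 1 / (1 + 19.953 + 0.046774) = 1/20.999 = 0.04762
[CO3²⁻] = α₂ × DIC = 0.04762 × 2.82 = 0.134 mmol/L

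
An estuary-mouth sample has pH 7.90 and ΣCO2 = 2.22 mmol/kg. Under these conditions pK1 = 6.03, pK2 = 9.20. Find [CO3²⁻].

[CO3²⁻] = 0.105 mmol/kg

α₂ = 1 / (1 + [H⁺]/K2 + [H⁺]²/(K1K2)) = 1 / (1 + 10^+1.30 + 10^-0.57)
   = 1 / (1 + 19.953 + 0.26915) = 1/21.222 = 0.04712
[CO3²⁻] = α₂ × DIC = 0.04712 × 2.22 = 0.105 mmol/kg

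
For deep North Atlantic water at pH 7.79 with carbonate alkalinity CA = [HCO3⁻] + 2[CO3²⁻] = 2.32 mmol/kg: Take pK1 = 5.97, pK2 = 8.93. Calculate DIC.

CA = [HCO3⁻] + 2[CO3²⁻] = (α₁ + 2α₂)·DIC
At pH 7.79: [H⁺]/K1 = 10^-1.82 = 0.015136, K2/[H⁺] = 10^-1.14 = 0.072444
α₁ = 1/(1 + 0.015136 + 0.072444) = 1/1.0876 = 0.9195; α₂ = α₁·K2/[H⁺] = 0.06661
α₁ + 2α₂ = 1.0527
DIC = CA / (α₁ + 2α₂) = 2.32 / 1.0527 = 2.20 mmol/kg

DIC = 2.20 mmol/kg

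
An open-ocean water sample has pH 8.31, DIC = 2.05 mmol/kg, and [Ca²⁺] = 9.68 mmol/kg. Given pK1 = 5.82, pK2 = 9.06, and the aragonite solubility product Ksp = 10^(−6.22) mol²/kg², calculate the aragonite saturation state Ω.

α₂ = 1 / (1 + [H⁺]/K2 + [H⁺]²/(K1K2)) = 1 / (1 + 10^+0.75 + 10^-1.74)
   = 1 / (1 + 5.6234 + 0.018197) = 1/6.6416 = 0.1506
[CO3²⁻] = α₂ × DIC = 0.1506 × 2.05 = 0.3087 mmol/kg
Ksp = 10^(−6.22) = 6.026×10^-7
Ω = [Ca²⁺][CO3²⁻]/Ksp = (9.68×10^-3)(3.087×10^-4) / 6.026×10^-7 = 4.96

Ω = 4.96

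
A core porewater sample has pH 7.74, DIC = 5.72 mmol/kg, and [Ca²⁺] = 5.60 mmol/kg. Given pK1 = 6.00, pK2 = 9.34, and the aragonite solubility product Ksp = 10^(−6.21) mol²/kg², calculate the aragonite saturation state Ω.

Ω = 1.25

α₂ = 1 / (1 + [H⁺]/K2 + [H⁺]²/(K1K2)) = 1 / (1 + 10^+1.60 + 10^-0.14)
   = 1 / (1 + 39.811 + 0.72444) = 1/41.535 = 0.02408
[CO3²⁻] = α₂ × DIC = 0.02408 × 5.72 = 0.1377 mmol/kg
Ksp = 10^(−6.21) = 6.166×10^-7
Ω = [Ca²⁺][CO3²⁻]/Ksp = (5.60×10^-3)(1.377×10^-4) / 6.166×10^-7 = 1.25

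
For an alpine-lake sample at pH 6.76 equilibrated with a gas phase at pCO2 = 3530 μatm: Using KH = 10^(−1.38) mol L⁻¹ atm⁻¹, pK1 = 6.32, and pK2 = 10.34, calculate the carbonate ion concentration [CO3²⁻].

[CO3²⁻] = 0.107 μmol/L

[CO2*] = KH · pCO2 = 10^(−1.38) × 3530×10^-6 = 1.472×10^-4 mol/L
α₀ = 1/(1 + K1/[H⁺] + K1K2/[H⁺]²) = 1/(1 + 10^+0.44 + 10^-3.14) = 0.2663
DIC = [CO2*]/α₀ = 1.472×10^-4 / 0.2663 = 0.5526 mmol/L
[CO3²⁻] = α₂·DIC; α₂ = 0.0001929, so [CO3²⁻] = 0.0001929 × 0.5526 = 0.000107 mmol/L = 0.107 μmol/L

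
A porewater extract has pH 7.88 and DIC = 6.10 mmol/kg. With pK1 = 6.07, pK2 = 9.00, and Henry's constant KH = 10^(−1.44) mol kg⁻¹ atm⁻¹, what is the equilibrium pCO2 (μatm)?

α₀ = 1 / (1 + K1/[H⁺] + K1K2/[H⁺]²) = 1 / (1 + 10^+1.81 + 10^+0.69)
   = 1 / (1 + 64.565 + 4.8978) = 1/70.463 = 0.01419
[CO2*] = α₀ × DIC = 0.01419 × 6.10 = 0.08657 mmol/kg
pCO2 = [CO2*]/KH = 8.657×10^-5 / 3.631×10^-2 = 2380 μatm

pCO2 = 2380 μatm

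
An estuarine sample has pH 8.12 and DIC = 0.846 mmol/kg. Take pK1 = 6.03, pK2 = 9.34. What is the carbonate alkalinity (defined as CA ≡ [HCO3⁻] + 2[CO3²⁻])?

CA = 0.887 mmol/kg

CA = [HCO3⁻] + 2[CO3²⁻] = (α₁ + 2α₂)·DIC
At pH 8.12: [H⁺]/K1 = 10^-2.09 = 0.0081283, K2/[H⁺] = 10^-1.22 = 0.060256
α₁ = 1/(1 + 0.0081283 + 0.060256) = 1/1.0684 = 0.9360; α₂ = α₁·K2/[H⁺] = 0.05640
α₁ + 2α₂ = 1.0488
CA = 1.0488 × 0.846 = 0.887 mmol/kg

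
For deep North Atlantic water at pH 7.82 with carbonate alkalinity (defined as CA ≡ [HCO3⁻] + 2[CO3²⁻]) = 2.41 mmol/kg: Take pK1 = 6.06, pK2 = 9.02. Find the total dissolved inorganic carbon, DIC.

CA = [HCO3⁻] + 2[CO3²⁻] = (α₁ + 2α₂)·DIC
At pH 7.82: [H⁺]/K1 = 10^-1.76 = 0.017378, K2/[H⁺] = 10^-1.20 = 0.063096
α₁ = 1/(1 + 0.017378 + 0.063096) = 1/1.0805 = 0.9255; α₂ = α₁·K2/[H⁺] = 0.05840
α₁ + 2α₂ = 1.0423
DIC = CA / (α₁ + 2α₂) = 2.41 / 1.0423 = 2.31 mmol/kg

DIC = 2.31 mmol/kg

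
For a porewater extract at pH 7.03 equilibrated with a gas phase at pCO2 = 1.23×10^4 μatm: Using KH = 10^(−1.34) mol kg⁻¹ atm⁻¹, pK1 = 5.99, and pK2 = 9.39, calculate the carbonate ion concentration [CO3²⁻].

[CO3²⁻] = 0.0269 mmol/kg

[CO2*] = KH · pCO2 = 10^(−1.34) × 1.23×10^4×10^-6 = 5.622×10^-4 mol/kg
α₀ = 1/(1 + K1/[H⁺] + K1K2/[H⁺]²) = 1/(1 + 10^+1.04 + 10^-1.32) = 0.08325
DIC = [CO2*]/α₀ = 5.622×10^-4 / 0.08325 = 6.754 mmol/kg
[CO3²⁻] = α₂·DIC; α₂ = 0.003984, so [CO3²⁻] = 0.003984 × 6.754 = 0.0269 mmol/kg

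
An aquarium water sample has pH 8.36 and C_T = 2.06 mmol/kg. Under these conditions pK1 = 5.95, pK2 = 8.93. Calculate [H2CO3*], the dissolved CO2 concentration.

α₀ = 1 / (1 + K1/[H⁺] + K1K2/[H⁺]²) = 1 / (1 + 10^+2.41 + 10^+1.84)
   = 1 / (1 + 257.04 + 69.183) = 1/327.22 = 0.003056
[CO2*] = α₀ × DIC = 0.003056 × 2.06 = 0.00630 mmol/kg = 6.30 μmol/kg

[CO2*] = 6.30 μmol/kg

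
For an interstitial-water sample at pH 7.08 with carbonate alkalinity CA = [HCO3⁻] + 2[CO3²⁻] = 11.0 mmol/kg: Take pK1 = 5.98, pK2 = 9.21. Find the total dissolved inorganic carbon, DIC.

DIC = 11.8 mmol/kg

CA = [HCO3⁻] + 2[CO3²⁻] = (α₁ + 2α₂)·DIC
At pH 7.08: [H⁺]/K1 = 10^-1.10 = 0.079433, K2/[H⁺] = 10^-2.13 = 0.0074131
α₁ = 1/(1 + 0.079433 + 0.0074131) = 1/1.0868 = 0.9201; α₂ = α₁·K2/[H⁺] = 0.006821
α₁ + 2α₂ = 0.9337
DIC = CA / (α₁ + 2α₂) = 11.0 / 0.9337 = 11.8 mmol/kg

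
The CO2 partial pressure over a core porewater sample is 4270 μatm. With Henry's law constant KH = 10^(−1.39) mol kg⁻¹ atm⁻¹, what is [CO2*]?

[CO2*] = 174 μmol/kg

KH = 10^(−1.39) = 4.074×10^-2 mol kg⁻¹ atm⁻¹
[CO2*] = KH · pCO2 = 4.074×10^-2 × 4270×10^-6 atm = 1.74×10^-4 mol/kg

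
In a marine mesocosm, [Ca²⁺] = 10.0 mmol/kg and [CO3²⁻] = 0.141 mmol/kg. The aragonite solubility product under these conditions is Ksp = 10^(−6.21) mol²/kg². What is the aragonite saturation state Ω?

Ksp = 10^(−6.21) = 6.166×10^-7
Ω = [Ca²⁺][CO3²⁻]/Ksp = (10.0×10^-3)(0.141×10^-3) / 6.166×10^-7 = 2.29

Ω = 2.29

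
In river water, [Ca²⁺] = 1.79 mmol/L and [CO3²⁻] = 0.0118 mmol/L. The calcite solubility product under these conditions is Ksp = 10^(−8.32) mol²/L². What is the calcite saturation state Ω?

Ω = 4.41

Ksp = 10^(−8.32) = 4.786×10^-9
Ω = [Ca²⁺][CO3²⁻]/Ksp = (1.79×10^-3)(0.0118×10^-3) / 4.786×10^-9 = 4.41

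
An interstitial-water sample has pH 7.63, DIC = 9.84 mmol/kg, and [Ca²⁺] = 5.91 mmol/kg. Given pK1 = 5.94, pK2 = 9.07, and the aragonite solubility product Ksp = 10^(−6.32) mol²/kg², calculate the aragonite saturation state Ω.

Ω = 4.17

α₂ = 1 / (1 + [H⁺]/K2 + [H⁺]²/(K1K2)) = 1 / (1 + 10^+1.44 + 10^-0.25)
   = 1 / (1 + 27.542 + 0.56234) = 1/29.105 = 0.03436
[CO3²⁻] = α₂ × DIC = 0.03436 × 9.84 = 0.3381 mmol/kg
Ksp = 10^(−6.32) = 4.786×10^-7
Ω = [Ca²⁺][CO3²⁻]/Ksp = (5.91×10^-3)(3.381×10^-4) / 4.786×10^-7 = 4.17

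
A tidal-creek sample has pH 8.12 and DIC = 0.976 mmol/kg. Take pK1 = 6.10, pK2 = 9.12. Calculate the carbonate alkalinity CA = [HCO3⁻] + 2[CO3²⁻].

CA = [HCO3⁻] + 2[CO3²⁻] = (α₁ + 2α₂)·DIC
At pH 8.12: [H⁺]/K1 = 10^-2.02 = 0.0095499, K2/[H⁺] = 10^-1.00 = 0.10000
α₁ = 1/(1 + 0.0095499 + 0.10000) = 1/1.1095 = 0.9013; α₂ = α₁·K2/[H⁺] = 0.09013
α₁ + 2α₂ = 1.0815
CA = 1.0815 × 0.976 = 1.06 mmol/kg

CA = 1.06 mmol/kg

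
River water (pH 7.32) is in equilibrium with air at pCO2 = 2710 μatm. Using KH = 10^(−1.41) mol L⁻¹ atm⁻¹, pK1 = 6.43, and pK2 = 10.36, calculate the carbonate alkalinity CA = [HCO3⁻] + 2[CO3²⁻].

CA = 0.820 mmol/L

[CO2*] = KH · pCO2 = 10^(−1.41) × 2710×10^-6 = 1.054×10^-4 mol/L
α₀ = 1/(1 + K1/[H⁺] + K1K2/[H⁺]²) = 1/(1 + 10^+0.89 + 10^-2.15) = 0.1140
DIC = [CO2*]/α₀ = 1.054×10^-4 / 0.1140 = 0.9246 mmol/L
CA = (α₁ + 2α₂)·DIC = (0.8852 + 2×0.0008073) × 0.9246 = 0.820 mmol/L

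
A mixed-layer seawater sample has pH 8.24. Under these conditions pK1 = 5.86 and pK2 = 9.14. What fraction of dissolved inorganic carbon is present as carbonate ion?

α₂ = 1 / (1 + [H⁺]/K2 + [H⁺]²/(K1K2)) = 1 / (1 + 10^+0.90 + 10^-1.48)
   = 1 / (1 + 7.9433 + 0.033113) = 1/8.9764 = 0.1114

α₂ = 0.111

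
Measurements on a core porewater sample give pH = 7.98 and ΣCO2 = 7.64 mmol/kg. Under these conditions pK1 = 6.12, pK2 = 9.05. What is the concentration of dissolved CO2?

α₀ = 1 / (1 + K1/[H⁺] + K1K2/[H⁺]²) = 1 / (1 + 10^+1.86 + 10^+0.79)
   = 1 / (1 + 72.444 + 6.1660) = 1/79.610 = 0.01256
[CO2*] = α₀ × DIC = 0.01256 × 7.64 = 0.0960 mmol/kg

[CO2*] = 0.0960 mmol/kg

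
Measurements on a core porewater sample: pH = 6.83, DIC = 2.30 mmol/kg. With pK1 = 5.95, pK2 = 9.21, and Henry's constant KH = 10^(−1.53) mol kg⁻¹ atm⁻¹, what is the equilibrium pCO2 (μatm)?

α₀ = 1 / (1 + K1/[H⁺] + K1K2/[H⁺]²) = 1 / (1 + 10^+0.88 + 10^-1.50)
   = 1 / (1 + 7.5858 + 0.031623) = 1/8.6174 = 0.1160
[CO2*] = α₀ × DIC = 0.1160 × 2.30 = 0.2669 mmol/kg
pCO2 = [CO2*]/KH = 2.669×10^-4 / 2.951×10^-2 = 9040 μatm

pCO2 = 9040 μatm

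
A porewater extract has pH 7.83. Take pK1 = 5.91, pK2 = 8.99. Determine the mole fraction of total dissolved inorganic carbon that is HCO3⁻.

α₁ = 1 / (1 + [H⁺]/K1 + K2/[H⁺]) = 1 / (1 + 10^-1.92 + 10^-1.16)
   = 1 / (1 + 0.012023 + 0.069183) = 1/1.0812 = 0.9249

α₁ = 0.925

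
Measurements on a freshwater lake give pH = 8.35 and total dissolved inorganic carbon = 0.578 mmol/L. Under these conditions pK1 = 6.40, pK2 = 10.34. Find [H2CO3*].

α₀ = 1 / (1 + K1/[H⁺] + K1K2/[H⁺]²) = 1 / (1 + 10^+1.95 + 10^-0.04)
   = 1 / (1 + 89.125 + 0.91201) = 1/91.037 = 0.01098
[CO2*] = α₀ × DIC = 0.01098 × 0.578 = 0.00635 mmol/L = 6.35 μmol/L

[CO2*] = 6.35 μmol/L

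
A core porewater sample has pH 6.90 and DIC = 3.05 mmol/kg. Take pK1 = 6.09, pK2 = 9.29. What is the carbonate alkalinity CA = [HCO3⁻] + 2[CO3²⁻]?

CA = 2.65 mmol/kg

CA = [HCO3⁻] + 2[CO3²⁻] = (α₁ + 2α₂)·DIC
At pH 6.90: [H⁺]/K1 = 10^-0.81 = 0.15488, K2/[H⁺] = 10^-2.39 = 0.0040738
α₁ = 1/(1 + 0.15488 + 0.0040738) = 1/1.1590 = 0.8628; α₂ = α₁·K2/[H⁺] = 0.003515
α₁ + 2α₂ = 0.8699
CA = 0.8699 × 3.05 = 2.65 mmol/kg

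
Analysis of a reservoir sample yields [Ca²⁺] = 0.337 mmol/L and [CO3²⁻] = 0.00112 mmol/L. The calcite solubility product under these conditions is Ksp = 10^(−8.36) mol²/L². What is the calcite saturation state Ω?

Ω = 0.0865

Ksp = 10^(−8.36) = 4.365×10^-9
Ω = [Ca²⁺][CO3²⁻]/Ksp = (0.337×10^-3)(0.00112×10^-3) / 4.365×10^-9 = 0.0865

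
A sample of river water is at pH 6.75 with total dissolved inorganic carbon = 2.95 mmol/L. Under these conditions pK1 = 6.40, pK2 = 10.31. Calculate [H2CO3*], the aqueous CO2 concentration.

[CO2*] = 0.911 mmol/L

α₀ = 1 / (1 + K1/[H⁺] + K1K2/[H⁺]²) = 1 / (1 + 10^+0.35 + 10^-3.21)
   = 1 / (1 + 2.2387 + 0.00061660) = 1/3.2393 = 0.3087
[CO2*] = α₀ × DIC = 0.3087 × 2.95 = 0.911 mmol/L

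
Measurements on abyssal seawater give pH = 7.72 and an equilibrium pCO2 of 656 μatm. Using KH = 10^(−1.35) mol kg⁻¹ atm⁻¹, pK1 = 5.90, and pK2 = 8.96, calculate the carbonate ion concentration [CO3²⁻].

[CO2*] = KH · pCO2 = 10^(−1.35) × 656×10^-6 = 2.930×10^-5 mol/kg
α₀ = 1/(1 + K1/[H⁺] + K1K2/[H⁺]²) = 1/(1 + 10^+1.82 + 10^+0.58) = 0.01411
DIC = [CO2*]/α₀ = 2.930×10^-5 / 0.01411 = 2.077 mmol/kg
[CO3²⁻] = α₂·DIC; α₂ = 0.05365, so [CO3²⁻] = 0.05365 × 2.077 = 0.111 mmol/kg

[CO3²⁻] = 0.111 mmol/kg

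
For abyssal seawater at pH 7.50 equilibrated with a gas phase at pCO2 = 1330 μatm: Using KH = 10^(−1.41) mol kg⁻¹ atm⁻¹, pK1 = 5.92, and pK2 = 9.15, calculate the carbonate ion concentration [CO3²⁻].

[CO3²⁻] = 0.0440 mmol/kg

[CO2*] = KH · pCO2 = 10^(−1.41) × 1330×10^-6 = 5.174×10^-5 mol/kg
α₀ = 1/(1 + K1/[H⁺] + K1K2/[H⁺]²) = 1/(1 + 10^+1.58 + 10^-0.07) = 0.02508
DIC = [CO2*]/α₀ = 5.174×10^-5 / 0.02508 = 2.063 mmol/kg
[CO3²⁻] = α₂·DIC; α₂ = 0.02135, so [CO3²⁻] = 0.02135 × 2.063 = 0.0440 mmol/kg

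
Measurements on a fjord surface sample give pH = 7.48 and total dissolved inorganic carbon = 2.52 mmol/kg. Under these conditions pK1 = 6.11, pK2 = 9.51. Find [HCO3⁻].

α₁ = 1 / (1 + [H⁺]/K1 + K2/[H⁺]) = 1 / (1 + 10^-1.37 + 10^-2.03)
   = 1 / (1 + 0.042658 + 0.0093325) = 1/1.0520 = 0.9506
[HCO3⁻] = α₁ × DIC = 0.9506 × 2.52 = 2.40 mmol/kg

[HCO3⁻] = 2.40 mmol/kg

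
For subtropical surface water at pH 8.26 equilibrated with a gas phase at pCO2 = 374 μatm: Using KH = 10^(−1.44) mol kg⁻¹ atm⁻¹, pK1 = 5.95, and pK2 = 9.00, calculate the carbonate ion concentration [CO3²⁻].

[CO2*] = KH · pCO2 = 10^(−1.44) × 374×10^-6 = 1.358×10^-5 mol/kg
α₀ = 1/(1 + K1/[H⁺] + K1K2/[H⁺]²) = 1/(1 + 10^+2.31 + 10^+1.57) = 0.004127
DIC = [CO2*]/α₀ = 1.358×10^-5 / 0.004127 = 3.291 mmol/kg
[CO3²⁻] = α₂·DIC; α₂ = 0.1533, so [CO3²⁻] = 0.1533 × 3.291 = 0.505 mmol/kg

[CO3²⁻] = 0.505 mmol/kg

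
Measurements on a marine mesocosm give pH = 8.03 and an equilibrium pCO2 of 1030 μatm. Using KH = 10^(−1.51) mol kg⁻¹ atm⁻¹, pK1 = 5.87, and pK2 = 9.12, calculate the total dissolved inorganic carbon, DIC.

DIC = 5.01 mmol/kg

[CO2*] = KH · pCO2 = 10^(−1.51) × 1030×10^-6 = 3.183×10^-5 mol/kg
α₀ = 1/(1 + K1/[H⁺] + K1K2/[H⁺]²) = 1/(1 + 10^+2.16 + 10^+1.07) = 0.006358
DIC = [CO2*]/α₀ = 3.183×10^-5 / 0.006358 = 5.01 mmol/kg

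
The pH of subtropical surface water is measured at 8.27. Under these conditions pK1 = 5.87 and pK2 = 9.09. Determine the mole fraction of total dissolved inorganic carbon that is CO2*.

α₀ = 1 / (1 + K1/[H⁺] + K1K2/[H⁺]²) = 1 / (1 + 10^+2.40 + 10^+1.58)
   = 1 / (1 + 251.19 + 38.019) = 1/290.21 = 0.003446

α₀ = 0.00345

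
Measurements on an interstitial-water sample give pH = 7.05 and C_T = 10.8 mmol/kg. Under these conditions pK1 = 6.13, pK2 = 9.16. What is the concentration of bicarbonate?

α₁ = 1 / (1 + [H⁺]/K1 + K2/[H⁺]) = 1 / (1 + 10^-0.92 + 10^-2.11)
   = 1 / (1 + 0.12023 + 0.0077625) = 1/1.1280 = 0.8865
[HCO3⁻] = α₁ × DIC = 0.8865 × 10.8 = 9.57 mmol/kg

[HCO3⁻] = 9.57 mmol/kg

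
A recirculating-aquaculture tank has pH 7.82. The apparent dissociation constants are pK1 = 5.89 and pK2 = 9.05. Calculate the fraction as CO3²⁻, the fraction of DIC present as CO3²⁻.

α₂ = 1 / (1 + [H⁺]/K2 + [H⁺]²/(K1K2)) = 1 / (1 + 10^+1.23 + 10^-0.70)
   = 1 / (1 + 16.982 + 0.19953) = 1/18.182 = 0.05500

α₂ = 0.0550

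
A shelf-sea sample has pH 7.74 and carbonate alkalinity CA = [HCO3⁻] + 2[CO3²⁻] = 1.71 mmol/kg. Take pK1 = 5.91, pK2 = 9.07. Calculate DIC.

CA = [HCO3⁻] + 2[CO3²⁻] = (α₁ + 2α₂)·DIC
At pH 7.74: [H⁺]/K1 = 10^-1.83 = 0.014791, K2/[H⁺] = 10^-1.33 = 0.046774
α₁ = 1/(1 + 0.014791 + 0.046774) = 1/1.0616 = 0.9420; α₂ = α₁·K2/[H⁺] = 0.04406
α₁ + 2α₂ = 1.0301
DIC = CA / (α₁ + 2α₂) = 1.71 / 1.0301 = 1.66 mmol/kg

DIC = 1.66 mmol/kg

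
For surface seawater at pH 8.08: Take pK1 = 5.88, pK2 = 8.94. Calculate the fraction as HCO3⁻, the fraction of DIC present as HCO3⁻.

α₁ = 1 / (1 + [H⁺]/K1 + K2/[H⁺]) = 1 / (1 + 10^-2.20 + 10^-0.86)
   = 1 / (1 + 0.0063096 + 0.13804) = 1/1.1443 = 0.8739

α₁ = 0.874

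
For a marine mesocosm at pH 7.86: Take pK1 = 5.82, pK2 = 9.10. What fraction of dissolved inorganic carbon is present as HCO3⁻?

α₁ = 0.938

α₁ = 1 / (1 + [H⁺]/K1 + K2/[H⁺]) = 1 / (1 + 10^-2.04 + 10^-1.24)
   = 1 / (1 + 0.0091201 + 0.057544) = 1/1.0667 = 0.9375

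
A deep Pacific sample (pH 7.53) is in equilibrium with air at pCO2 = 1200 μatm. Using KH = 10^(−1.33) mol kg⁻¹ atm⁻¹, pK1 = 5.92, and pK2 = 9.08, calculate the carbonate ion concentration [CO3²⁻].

[CO3²⁻] = 0.0644 mmol/kg

[CO2*] = KH · pCO2 = 10^(−1.33) × 1200×10^-6 = 5.613×10^-5 mol/kg
α₀ = 1/(1 + K1/[H⁺] + K1K2/[H⁺]²) = 1/(1 + 10^+1.61 + 10^+0.06) = 0.02332
DIC = [CO2*]/α₀ = 5.613×10^-5 / 0.02332 = 2.407 mmol/kg
[CO3²⁻] = α₂·DIC; α₂ = 0.02677, so [CO3²⁻] = 0.02677 × 2.407 = 0.0644 mmol/kg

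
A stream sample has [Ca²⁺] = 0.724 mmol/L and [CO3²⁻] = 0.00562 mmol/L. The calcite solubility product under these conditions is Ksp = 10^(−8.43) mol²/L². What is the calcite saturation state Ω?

Ω = 1.10

Ksp = 10^(−8.43) = 3.715×10^-9
Ω = [Ca²⁺][CO3²⁻]/Ksp = (0.724×10^-3)(0.00562×10^-3) / 3.715×10^-9 = 1.10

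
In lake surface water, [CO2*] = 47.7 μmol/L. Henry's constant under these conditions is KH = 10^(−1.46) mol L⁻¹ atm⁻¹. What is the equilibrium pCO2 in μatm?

pCO2 = 1380 μatm

KH = 10^(−1.46) = 3.467×10^-2 mol L⁻¹ atm⁻¹
pCO2 = [CO2*]/KH = 47.7×10^-6 / 3.467×10^-2 = 1.38×10^-3 atm = 1380 μatm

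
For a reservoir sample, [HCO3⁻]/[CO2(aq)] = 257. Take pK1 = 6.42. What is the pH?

pH = 8.83

From K1 = [H⁺][HCO3⁻]/[CO2(aq)]:  pH = pK1 + log₁₀([HCO3⁻]/[CO2(aq)])
log₁₀(257) = +2.410
pH = 6.42 + (+2.410) = 8.83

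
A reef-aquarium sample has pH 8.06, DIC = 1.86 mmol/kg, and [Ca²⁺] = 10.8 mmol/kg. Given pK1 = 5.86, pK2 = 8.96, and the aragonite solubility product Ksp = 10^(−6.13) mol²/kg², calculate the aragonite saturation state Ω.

α₂ = 1 / (1 + [H⁺]/K2 + [H⁺]²/(K1K2)) = 1 / (1 + 10^+0.90 + 10^-1.30)
   = 1 / (1 + 7.9433 + 0.050119) = 1/8.9934 = 0.1112
[CO3²⁻] = α₂ × DIC = 0.1112 × 1.86 = 0.2068 mmol/kg
Ksp = 10^(−6.13) = 7.413×10^-7
Ω = [Ca²⁺][CO3²⁻]/Ksp = (10.8×10^-3)(2.068×10^-4) / 7.413×10^-7 = 3.01

Ω = 3.01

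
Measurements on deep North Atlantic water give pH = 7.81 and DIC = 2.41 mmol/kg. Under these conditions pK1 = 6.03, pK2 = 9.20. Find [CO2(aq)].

α₀ = 1 / (1 + K1/[H⁺] + K1K2/[H⁺]²) = 1 / (1 + 10^+1.78 + 10^+0.39)
   = 1 / (1 + 60.256 + 2.4547) = 1/63.711 = 0.01570
[CO2*] = α₀ × DIC = 0.01570 × 2.41 = 0.0378 mmol/kg

[CO2*] = 0.0378 mmol/kg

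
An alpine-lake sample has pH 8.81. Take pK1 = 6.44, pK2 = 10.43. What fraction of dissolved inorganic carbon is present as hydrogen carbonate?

α₁ = 0.973

α₁ = 1 / (1 + [H⁺]/K1 + K2/[H⁺]) = 1 / (1 + 10^-2.37 + 10^-1.62)
   = 1 / (1 + 0.0042658 + 0.023988) = 1/1.0283 = 0.9725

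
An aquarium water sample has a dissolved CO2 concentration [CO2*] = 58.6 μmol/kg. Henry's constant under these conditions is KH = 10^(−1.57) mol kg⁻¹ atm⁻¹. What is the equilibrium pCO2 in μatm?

KH = 10^(−1.57) = 2.692×10^-2 mol kg⁻¹ atm⁻¹
pCO2 = [CO2*]/KH = 58.6×10^-6 / 2.692×10^-2 = 2.18×10^-3 atm = 2180 μatm

pCO2 = 2180 μatm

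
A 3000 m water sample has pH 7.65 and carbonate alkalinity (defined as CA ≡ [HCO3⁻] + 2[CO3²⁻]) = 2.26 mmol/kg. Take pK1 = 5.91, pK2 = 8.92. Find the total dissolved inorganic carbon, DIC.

DIC = 2.19 mmol/kg

CA = [HCO3⁻] + 2[CO3²⁻] = (α₁ + 2α₂)·DIC
At pH 7.65: [H⁺]/K1 = 10^-1.74 = 0.018197, K2/[H⁺] = 10^-1.27 = 0.053703
α₁ = 1/(1 + 0.018197 + 0.053703) = 1/1.0719 = 0.9329; α₂ = α₁·K2/[H⁺] = 0.05010
α₁ + 2α₂ = 1.0331
DIC = CA / (α₁ + 2α₂) = 2.26 / 1.0331 = 2.19 mmol/kg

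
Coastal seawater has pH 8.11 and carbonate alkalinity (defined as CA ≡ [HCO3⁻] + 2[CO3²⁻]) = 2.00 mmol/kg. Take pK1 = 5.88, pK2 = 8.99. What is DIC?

DIC = 1.80 mmol/kg

CA = [HCO3⁻] + 2[CO3²⁻] = (α₁ + 2α₂)·DIC
At pH 8.11: [H⁺]/K1 = 10^-2.23 = 0.0058884, K2/[H⁺] = 10^-0.88 = 0.13183
α₁ = 1/(1 + 0.0058884 + 0.13183) = 1/1.1377 = 0.8790; α₂ = α₁·K2/[H⁺] = 0.1159
α₁ + 2α₂ = 1.1107
DIC = CA / (α₁ + 2α₂) = 2.00 / 1.1107 = 1.80 mmol/kg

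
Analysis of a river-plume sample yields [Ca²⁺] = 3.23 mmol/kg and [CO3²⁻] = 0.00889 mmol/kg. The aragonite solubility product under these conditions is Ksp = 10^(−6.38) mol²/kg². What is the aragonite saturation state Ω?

Ω = 0.0689

Ksp = 10^(−6.38) = 4.169×10^-7
Ω = [Ca²⁺][CO3²⁻]/Ksp = (3.23×10^-3)(0.00889×10^-3) / 4.169×10^-7 = 0.0689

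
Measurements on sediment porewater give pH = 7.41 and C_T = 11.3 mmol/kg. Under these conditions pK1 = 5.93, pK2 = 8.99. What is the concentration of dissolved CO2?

[CO2*] = 0.353 mmol/kg

α₀ = 1 / (1 + K1/[H⁺] + K1K2/[H⁺]²) = 1 / (1 + 10^+1.48 + 10^-0.10)
   = 1 / (1 + 30.200 + 0.79433) = 1/31.994 = 0.03126
[CO2*] = α₀ × DIC = 0.03126 × 11.3 = 0.353 mmol/kg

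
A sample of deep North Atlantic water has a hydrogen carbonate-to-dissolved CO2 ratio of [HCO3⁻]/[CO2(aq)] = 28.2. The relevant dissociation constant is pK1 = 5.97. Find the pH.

pH = 7.42

From K1 = [H⁺][HCO3⁻]/[CO2(aq)]:  pH = pK1 + log₁₀([HCO3⁻]/[CO2(aq)])
log₁₀(28.2) = +1.450
pH = 5.97 + (+1.450) = 7.42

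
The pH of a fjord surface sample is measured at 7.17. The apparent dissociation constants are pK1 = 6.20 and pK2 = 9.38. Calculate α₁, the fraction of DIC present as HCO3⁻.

α₁ = 0.898

α₁ = 1 / (1 + [H⁺]/K1 + K2/[H⁺]) = 1 / (1 + 10^-0.97 + 10^-2.21)
   = 1 / (1 + 0.10715 + 0.0061660) = 1/1.1133 = 0.8982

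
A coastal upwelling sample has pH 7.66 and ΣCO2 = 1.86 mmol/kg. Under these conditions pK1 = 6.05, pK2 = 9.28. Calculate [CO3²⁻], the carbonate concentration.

α₂ = 1 / (1 + [H⁺]/K2 + [H⁺]²/(K1K2)) = 1 / (1 + 10^+1.62 + 10^+0.01)
   = 1 / (1 + 41.687 + 1.0233) = 1/43.710 = 0.02288
[CO3²⁻] = α₂ × DIC = 0.02288 × 1.86 = 0.0426 mmol/kg

[CO3²⁻] = 0.0426 mmol/kg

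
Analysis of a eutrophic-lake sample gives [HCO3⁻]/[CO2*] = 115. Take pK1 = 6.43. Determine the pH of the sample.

From K1 = [H⁺][HCO3⁻]/[CO2*]:  pH = pK1 + log₁₀([HCO3⁻]/[CO2*])
log₁₀(115) = +2.061
pH = 6.43 + (+2.061) = 8.49

pH = 8.49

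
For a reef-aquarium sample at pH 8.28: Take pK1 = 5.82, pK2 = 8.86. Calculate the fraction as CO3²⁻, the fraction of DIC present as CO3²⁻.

α₂ = 0.208

α₂ = 1 / (1 + [H⁺]/K2 + [H⁺]²/(K1K2)) = 1 / (1 + 10^+0.58 + 10^-1.88)
   = 1 / (1 + 3.8019 + 0.013183) = 1/4.8151 = 0.2077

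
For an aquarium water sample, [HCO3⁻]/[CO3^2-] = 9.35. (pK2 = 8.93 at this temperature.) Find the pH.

From K2 = [H⁺][CO3^2-]/[HCO3⁻]:  pH = pK2 − log₁₀([HCO3⁻]/[CO3^2-])
log₁₀(9.35) = +0.971
pH = 8.93 − (+0.971) = 7.96

pH = 7.96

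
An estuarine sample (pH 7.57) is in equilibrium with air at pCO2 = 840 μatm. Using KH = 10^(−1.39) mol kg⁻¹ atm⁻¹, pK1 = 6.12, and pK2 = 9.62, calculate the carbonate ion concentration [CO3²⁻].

[CO3²⁻] = 8.60 μmol/kg

[CO2*] = KH · pCO2 = 10^(−1.39) × 840×10^-6 = 3.422×10^-5 mol/kg
α₀ = 1/(1 + K1/[H⁺] + K1K2/[H⁺]²) = 1/(1 + 10^+1.45 + 10^-0.60) = 0.03397
DIC = [CO2*]/α₀ = 3.422×10^-5 / 0.03397 = 1.007 mmol/kg
[CO3²⁻] = α₂·DIC; α₂ = 0.008534, so [CO3²⁻] = 0.008534 × 1.007 = 0.00860 mmol/kg = 8.60 μmol/kg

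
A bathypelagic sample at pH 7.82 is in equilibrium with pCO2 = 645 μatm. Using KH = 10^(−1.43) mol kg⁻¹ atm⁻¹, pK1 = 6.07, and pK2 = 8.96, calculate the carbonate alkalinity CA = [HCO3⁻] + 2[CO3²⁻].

[CO2*] = KH · pCO2 = 10^(−1.43) × 645×10^-6 = 2.396×10^-5 mol/kg
α₀ = 1/(1 + K1/[H⁺] + K1K2/[H⁺]²) = 1/(1 + 10^+1.75 + 10^+0.61) = 0.01631
DIC = [CO2*]/α₀ = 2.396×10^-5 / 0.01631 = 1.469 mmol/kg
CA = (α₁ + 2α₂)·DIC = (0.9172 + 2×0.06645) × 1.469 = 1.54 mmol/kg

CA = 1.54 mmol/kg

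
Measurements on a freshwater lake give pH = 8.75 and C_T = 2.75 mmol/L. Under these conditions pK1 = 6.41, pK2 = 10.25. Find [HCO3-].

α₁ = 1 / (1 + [H⁺]/K1 + K2/[H⁺]) = 1 / (1 + 10^-2.34 + 10^-1.50)
   = 1 / (1 + 0.0045709 + 0.031623) = 1/1.0362 = 0.9651
[HCO3⁻] = α₁ × DIC = 0.9651 × 2.75 = 2.65 mmol/L

[HCO3⁻] = 2.65 mmol/L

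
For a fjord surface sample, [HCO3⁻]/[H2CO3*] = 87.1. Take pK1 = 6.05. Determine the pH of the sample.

pH = 7.99

From K1 = [H⁺][HCO3⁻]/[H2CO3*]:  pH = pK1 + log₁₀([HCO3⁻]/[H2CO3*])
log₁₀(87.1) = +1.940
pH = 6.05 + (+1.940) = 7.99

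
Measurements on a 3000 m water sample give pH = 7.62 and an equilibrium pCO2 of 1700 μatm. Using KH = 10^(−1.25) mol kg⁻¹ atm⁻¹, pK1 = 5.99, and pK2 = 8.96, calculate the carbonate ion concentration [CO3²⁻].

[CO2*] = KH · pCO2 = 10^(−1.25) × 1700×10^-6 = 9.560×10^-5 mol/kg
α₀ = 1/(1 + K1/[H⁺] + K1K2/[H⁺]²) = 1/(1 + 10^+1.63 + 10^+0.29) = 0.02193
DIC = [CO2*]/α₀ = 9.560×10^-5 / 0.02193 = 4.360 mmol/kg
[CO3²⁻] = α₂·DIC; α₂ = 0.04275, so [CO3²⁻] = 0.04275 × 4.360 = 0.186 mmol/kg

[CO3²⁻] = 0.186 mmol/kg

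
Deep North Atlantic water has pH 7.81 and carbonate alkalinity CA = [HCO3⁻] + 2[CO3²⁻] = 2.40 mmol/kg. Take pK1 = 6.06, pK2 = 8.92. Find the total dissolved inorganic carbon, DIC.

CA = [HCO3⁻] + 2[CO3²⁻] = (α₁ + 2α₂)·DIC
At pH 7.81: [H⁺]/K1 = 10^-1.75 = 0.017783, K2/[H⁺] = 10^-1.11 = 0.077625
α₁ = 1/(1 + 0.017783 + 0.077625) = 1/1.0954 = 0.9129; α₂ = α₁·K2/[H⁺] = 0.07086
α₁ + 2α₂ = 1.0546
DIC = CA / (α₁ + 2α₂) = 2.40 / 1.0546 = 2.28 mmol/kg

DIC = 2.28 mmol/kg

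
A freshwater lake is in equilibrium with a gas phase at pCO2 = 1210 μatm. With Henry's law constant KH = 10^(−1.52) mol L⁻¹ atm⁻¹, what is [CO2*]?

[CO2*] = 36.5 μmol/L

KH = 10^(−1.52) = 3.020×10^-2 mol L⁻¹ atm⁻¹
[CO2*] = KH · pCO2 = 3.020×10^-2 × 1210×10^-6 atm = 3.65×10^-5 mol/L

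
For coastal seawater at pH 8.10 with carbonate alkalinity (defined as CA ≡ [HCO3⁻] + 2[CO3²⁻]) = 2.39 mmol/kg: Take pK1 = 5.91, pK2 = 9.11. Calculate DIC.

CA = [HCO3⁻] + 2[CO3²⁻] = (α₁ + 2α₂)·DIC
At pH 8.10: [H⁺]/K1 = 10^-2.19 = 0.0064565, K2/[H⁺] = 10^-1.01 = 0.097724
α₁ = 1/(1 + 0.0064565 + 0.097724) = 1/1.1042 = 0.9056; α₂ = α₁·K2/[H⁺] = 0.08850
α₁ + 2α₂ = 1.0827
DIC = CA / (α₁ + 2α₂) = 2.39 / 1.0827 = 2.21 mmol/kg

DIC = 2.21 mmol/kg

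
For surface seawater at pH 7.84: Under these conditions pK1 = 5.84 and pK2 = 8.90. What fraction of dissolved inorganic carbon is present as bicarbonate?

α₁ = 1 / (1 + [H⁺]/K1 + K2/[H⁺]) = 1 / (1 + 10^-2.00 + 10^-1.06)
   = 1 / (1 + 0.010000 + 0.087096) = 1/1.0971 = 0.9115

α₁ = 0.911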